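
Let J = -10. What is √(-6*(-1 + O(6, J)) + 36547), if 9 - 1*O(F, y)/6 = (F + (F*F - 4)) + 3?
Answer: √37705 ≈ 194.18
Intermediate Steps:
O(F, y) = 60 - 6*F - 6*F² (O(F, y) = 54 - 6*((F + (F*F - 4)) + 3) = 54 - 6*((F + (F² - 4)) + 3) = 54 - 6*((F + (-4 + F²)) + 3) = 54 - 6*((-4 + F + F²) + 3) = 54 - 6*(-1 + F + F²) = 54 + (6 - 6*F - 6*F²) = 60 - 6*F - 6*F²)
√(-6*(-1 + O(6, J)) + 36547) = √(-6*(-1 + (60 - 6*6 - 6*6²)) + 36547) = √(-6*(-1 + (60 - 36 - 6*36)) + 36547) = √(-6*(-1 + (60 - 36 - 216)) + 36547) = √(-6*(-1 - 192) + 36547) = √(-6*(-193) + 36547) = √(1158 + 36547) = √37705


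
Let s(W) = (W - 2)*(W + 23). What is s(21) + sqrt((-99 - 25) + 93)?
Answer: 836 + I*sqrt(31) ≈ 836.0 + 5.5678*I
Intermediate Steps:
s(W) = (-2 + W)*(23 + W)
s(21) + sqrt((-99 - 25) + 93) = (-46 + 21**2 + 21*21) + sqrt((-99 - 25) + 93) = (-46 + 441 + 441) + sqrt(-124 + 93) = 836 + sqrt(-31) = 836 + I*sqrt(31)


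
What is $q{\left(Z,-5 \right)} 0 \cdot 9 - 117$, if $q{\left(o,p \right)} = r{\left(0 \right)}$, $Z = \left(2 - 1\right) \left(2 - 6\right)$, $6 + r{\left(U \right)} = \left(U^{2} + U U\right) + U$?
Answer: $-117$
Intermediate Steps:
$r{\left(U \right)} = -6 + U + 2 U^{2}$ ($r{\left(U \right)} = -6 + \left(\left(U^{2} + U U\right) + U\right) = -6 + \left(\left(U^{2} + U^{2}\right) + U\right) = -6 + \left(2 U^{2} + U\right) = -6 + \left(U + 2 U^{2}\right) = -6 + U + 2 U^{2}$)
$Z = -4$ ($Z = 1 \left(-4\right) = -4$)
$q{\left(o,p \right)} = -6$ ($q{\left(o,p \right)} = -6 + 0 + 2 \cdot 0^{2} = -6 + 0 + 2 \cdot 0 = -6 + 0 + 0 = -6$)
$q{\left(Z,-5 \right)} 0 \cdot 9 - 117 = - 6 \cdot 0 \cdot 9 - 117 = \left(-6\right) 0 - 117 = 0 - 117 = -117$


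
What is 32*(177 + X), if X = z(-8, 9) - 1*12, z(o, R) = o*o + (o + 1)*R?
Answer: 5312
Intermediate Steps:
z(o, R) = o² + R*(1 + o) (z(o, R) = o² + (1 + o)*R = o² + R*(1 + o))
X = -11 (X = (9 + (-8)² + 9*(-8)) - 1*12 = (9 + 64 - 72) - 12 = 1 - 12 = -11)
32*(177 + X) = 32*(177 - 11) = 32*166 = 5312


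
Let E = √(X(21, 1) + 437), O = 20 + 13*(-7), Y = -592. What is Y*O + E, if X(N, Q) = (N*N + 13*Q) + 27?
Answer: 42032 + 3*√102 ≈ 42062.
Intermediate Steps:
X(N, Q) = 27 + N² + 13*Q (X(N, Q) = (N² + 13*Q) + 27 = 27 + N² + 13*Q)
O = -71 (O = 20 - 91 = -71)
E = 3*√102 (E = √((27 + 21² + 13*1) + 437) = √((27 + 441 + 13) + 437) = √(481 + 437) = √918 = 3*√102 ≈ 30.299)
Y*O + E = -592*(-71) + 3*√102 = 42032 + 3*√102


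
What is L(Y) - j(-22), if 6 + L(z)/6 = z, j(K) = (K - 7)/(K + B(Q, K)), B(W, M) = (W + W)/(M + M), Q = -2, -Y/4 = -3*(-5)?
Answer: -95755/241 ≈ -397.32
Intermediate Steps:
Y = -60 (Y = -(-12)*(-5) = -4*15 = -60)
B(W, M) = W/M (B(W, M) = (2*W)/((2*M)) = (2*W)*(1/(2*M)) = W/M)
j(K) = (-7 + K)/(K - 2/K) (j(K) = (K - 7)/(K - 2/K) = (-7 + K)/(K - 2/K))
L(z) = -36 + 6*z
L(Y) - j(-22) = (-36 + 6*(-60)) - (-22)*(-7 - 22)/(-2 + (-22)**2) = (-36 - 360) - (-22)*(-29)/(-2 + 484) = -396 - (-22)*(-29)/482 = -396 - 1*319/241 = -396 - 319/241 = -95755/241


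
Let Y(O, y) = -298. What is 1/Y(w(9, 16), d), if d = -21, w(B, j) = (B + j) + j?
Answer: -1/298 ≈ -0.0033557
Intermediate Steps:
w(B, j) = B + 2*j
1/Y(w(9, 16), d) = 1/(-298) = -1/298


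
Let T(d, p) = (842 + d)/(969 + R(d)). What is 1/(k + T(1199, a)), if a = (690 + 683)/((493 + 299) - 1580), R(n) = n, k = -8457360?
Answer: -2168/18335554439 ≈ -1.1824e-7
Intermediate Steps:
a = -1373/788 (a = 1373/(792 - 1580) = 1373/(-788) = 1373*(-1/788) = -1373/788 ≈ -1.7424)
T(d, p) = (842 + d)/(969 + d)
1/(k + T(1199, a)) = 1/(-8457360 + (842 + 1199)/(969 + 1199)) = 1/(-8457360 + 2041/2168) = 1/(-18335554439/2168) = -2168/18335554439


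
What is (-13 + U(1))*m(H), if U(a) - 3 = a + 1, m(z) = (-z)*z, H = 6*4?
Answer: 4608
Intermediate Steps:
H = 24
m(z) = -z**2
U(a) = 4 + a (U(a) = 3 + (a + 1) = 3 + (1 + a) = 4 + a)
(-13 + U(1))*m(H) = (-13 + (4 + 1))*(-1*24**2) = (-13 + 5)*(-1*576) = -8*(-576) = 4608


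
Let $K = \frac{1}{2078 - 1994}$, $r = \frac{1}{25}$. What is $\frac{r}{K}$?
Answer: $\frac{84}{25} \approx 3.36$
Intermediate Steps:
$r = \frac{1}{25} \approx 0.04$
$K = \frac{1}{84} \approx 0.011905$
$\frac{r}{K} = \frac{1}{\frac{1}{84}} \cdot \frac{1}{25} = 84 \cdot \frac{1}{25} = \frac{84}{25}$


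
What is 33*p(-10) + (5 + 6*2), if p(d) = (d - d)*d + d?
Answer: -313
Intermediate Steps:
p(d) = d (p(d) = 0*d + d = 0 + d = d)
33*p(-10) + (5 + 6*2) = 33*(-10) + (5 + 6*2) = -330 + (5 + 12) = -330 + 17 = -313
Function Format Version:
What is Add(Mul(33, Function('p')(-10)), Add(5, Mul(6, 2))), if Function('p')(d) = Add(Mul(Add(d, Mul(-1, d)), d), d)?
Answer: -313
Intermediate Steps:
Function('p')(d) = d (Function('p')(d) = Add(Mul(0, d), d) = Add(0, d) = d)
Add(Mul(33, Function('p')(-10)), Add(5, Mul(6, 2))) = Add(Mul(33, -10), Add(5, Mul(6, 2))) = Add(-330, Add(5, 12)) = Add(-330, 17) = -313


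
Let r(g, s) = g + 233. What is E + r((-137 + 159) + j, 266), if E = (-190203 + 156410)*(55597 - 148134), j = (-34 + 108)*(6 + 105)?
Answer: 3127111310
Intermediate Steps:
j = 8214 (j = 74*111 = 8214)
r(g, s) = 233 + g
E = 3127102841 (E = -33793*(-92537) = 3127102841)
E + r((-137 + 159) + j, 266) = 3127102841 + (233 + ((-137 + 159) + 8214)) = 3127102841 + (233 + (22 + 8214)) = 3127102841 + (233 + 8236) = 3127102841 + 8469 = 3127111310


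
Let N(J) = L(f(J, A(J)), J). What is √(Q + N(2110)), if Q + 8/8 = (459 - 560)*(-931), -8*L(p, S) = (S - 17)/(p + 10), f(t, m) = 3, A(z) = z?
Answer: √1504158/4 ≈ 306.61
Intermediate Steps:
L(p, S) = -(-17 + S)/(8*(10 + p)) (L(p, S) = -(S - 17)/(8*(p + 10)) = -(-17 + S)/(8*(10 + p)))
N(J) = 17/104 - J/104 (N(J) = (17 - J)/(8*(10 + 3)) = (⅛)*(17 - J)/13 = (⅛)*(1/13)*(17 - J) = 17/104 - J/104)
Q = 94030 (Q = -1 + (459 - 560)*(-931) = -1 - 101*(-931) = -1 + 94031 = 94030)
√(Q + N(2110)) = √(94030 + (17/104 - 1/104*2110)) = √(94030 + (17/104 - 1055/52)) = √(94030 - 161/8) = √(752079/8) = √1504158/4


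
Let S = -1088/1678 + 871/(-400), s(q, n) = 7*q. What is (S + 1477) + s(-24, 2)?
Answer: 438352031/335600 ≈ 1306.2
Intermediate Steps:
S = -948369/335600 (S = -1088*1/1678 + 871*(-1/400) = -544/839 - 871/400 = -948369/335600 ≈ -2.8259)
(S + 1477) + s(-24, 2) = (-948369/335600 + 1477) + 7*(-24) = 494732831/335600 - 168 = 438352031/335600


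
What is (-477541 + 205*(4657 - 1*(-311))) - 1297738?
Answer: -756839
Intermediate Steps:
(-477541 + 205*(4657 - 1*(-311))) - 1297738 = (-477541 + 205*(4657 + 311)) - 1297738 = (-477541 + 205*4968) - 1297738 = (-477541 + 1018440) - 1297738 = 540899 - 1297738 = -756839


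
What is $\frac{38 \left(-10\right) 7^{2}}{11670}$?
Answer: $- \frac{1862}{1167} \approx -1.5955$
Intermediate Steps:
$\frac{38 \left(-10\right) 7^{2}}{11670} = \left(-380\right) 49 \cdot \frac{1}{11670} = \left(-18620\right) \frac{1}{11670} = - \frac{1862}{1167}$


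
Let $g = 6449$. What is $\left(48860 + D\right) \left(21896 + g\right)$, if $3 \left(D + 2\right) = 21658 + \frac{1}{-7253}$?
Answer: $\frac{34586191869775}{21759} \approx 1.5895 \cdot 10^{9}$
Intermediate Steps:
$D = \frac{157041955}{21759}$ ($D = -2 + \frac{21658 + \frac{1}{-7253}}{3} = -2 + \frac{21658 - \frac{1}{7253}}{3} = -2 + \frac{1}{3} \cdot \frac{157085473}{7253} = -2 + \frac{157085473}{21759} = \frac{157041955}{21759} \approx 7217.3$)
$\left(48860 + D\right) \left(21896 + g\right) = \left(48860 + \frac{157041955}{21759}\right) \left(21896 + 6449\right) = \frac{1220186695}{21759} \cdot 28345 = \frac{34586191869775}{21759}$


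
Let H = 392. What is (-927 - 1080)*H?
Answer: -786744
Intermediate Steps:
(-927 - 1080)*H = (-927 - 1080)*392 = -2007*392 = -786744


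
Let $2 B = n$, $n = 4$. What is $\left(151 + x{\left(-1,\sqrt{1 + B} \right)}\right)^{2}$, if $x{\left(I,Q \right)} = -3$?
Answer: $21904$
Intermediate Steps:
$B = 2$ ($B = \frac{1}{2} \cdot 4 = 2$)
$\left(151 + x{\left(-1,\sqrt{1 + B} \right)}\right)^{2} = \left(151 - 3\right)^{2} = 148^{2} = 21904$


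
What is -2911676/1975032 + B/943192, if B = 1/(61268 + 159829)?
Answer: -25299664575187783/17161128891203832 ≈ -1.4742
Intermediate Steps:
B = 1/221097 ≈ 4.5229e-6
-2911676/1975032 + B/943192 = -2911676/1975032 + (1/221097)/943192 = -2911676*1/1975032 + (1/221097)*(1/943192) = -727919/493758 + 1/208536921624 = -25299664575187783/17161128891203832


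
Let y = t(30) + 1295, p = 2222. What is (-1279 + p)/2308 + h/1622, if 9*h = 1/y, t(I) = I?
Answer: 9119919179/22321071900 ≈ 0.40858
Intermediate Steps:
y = 1325 (y = 30 + 1295 = 1325)
h = 1/11925 (h = (⅑)/1325 = (⅑)*(1/1325) = 1/11925 ≈ 8.3857e-5)
(-1279 + p)/2308 + h/1622 = (-1279 + 2222)/2308 + (1/11925)/1622 = 943*(1/2308) + (1/11925)*(1/1622) = 943/2308 + 1/19342350 = 9119919179/22321071900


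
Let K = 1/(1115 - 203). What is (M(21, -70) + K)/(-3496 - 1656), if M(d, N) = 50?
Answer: -45601/4698624 ≈ -0.0097052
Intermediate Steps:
K = 1/912 ≈ 0.0010965
(M(21, -70) + K)/(-3496 - 1656) = (50 + 1/912)/(-3496 - 1656) = (45601/912)/(-5152) = (45601/912)*(-1/5152) = -45601/4698624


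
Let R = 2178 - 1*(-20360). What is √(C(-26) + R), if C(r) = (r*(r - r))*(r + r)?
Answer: √22538 ≈ 150.13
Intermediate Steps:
R = 22538 (R = 2178 + 20360 = 22538)
C(r) = 0 (C(r) = (r*0)*(2*r) = 0*(2*r) = 0)
√(C(-26) + R) = √(0 + 22538) = √22538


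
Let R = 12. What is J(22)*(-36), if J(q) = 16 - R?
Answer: -144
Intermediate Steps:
J(q) = 4 (J(q) = 16 - 1*12 = 16 - 12 = 4)
J(22)*(-36) = 4*(-36) = -144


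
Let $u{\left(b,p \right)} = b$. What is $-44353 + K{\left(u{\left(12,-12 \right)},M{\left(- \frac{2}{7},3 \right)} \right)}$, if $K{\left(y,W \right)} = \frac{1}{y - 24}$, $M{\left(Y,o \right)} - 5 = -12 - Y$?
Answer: $- \frac{532237}{12} \approx -44353.0$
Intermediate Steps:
$M{\left(Y,o \right)} = -7 - Y$ ($M{\left(Y,o \right)} = 5 - \left(12 + Y\right) = -7 - Y$)
$K{\left(y,W \right)} = \frac{1}{-24 + y}$
$-44353 + K{\left(u{\left(12,-12 \right)},M{\left(- \frac{2}{7},3 \right)} \right)} = -44353 + \frac{1}{-24 + 12} = -44353 + \frac{1}{-12} = -44353 - \frac{1}{12} = - \frac{532237}{12}$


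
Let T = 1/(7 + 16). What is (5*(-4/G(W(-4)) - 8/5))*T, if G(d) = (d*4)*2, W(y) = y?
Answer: -59/184 ≈ -0.32065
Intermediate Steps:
G(d) = 8*d (G(d) = (4*d)*2 = 8*d)
T = 1/23 ≈ 0.043478
(5*(-4/G(W(-4)) - 8/5))*T = (5*(-4/(8*(-4)) - 8/5))*(1/23) = (5*(-4/(-32) - 8*⅕))*(1/23) = (5*(-4*(-1/32) - 8/5))*(1/23) = (5*(⅛ - 8/5))*(1/23) = (5*(-59/40))*(1/23) = -59/8*1/23 = -59/184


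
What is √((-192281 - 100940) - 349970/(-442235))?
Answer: I*√2293824103947471/88447 ≈ 541.5*I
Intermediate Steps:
√((-192281 - 100940) - 349970/(-442235)) = √(-293221 - 349970*(-1/442235)) = √(-293221 + 69994/88447) = √(-25934447793/88447) = I*√2293824103947471/88447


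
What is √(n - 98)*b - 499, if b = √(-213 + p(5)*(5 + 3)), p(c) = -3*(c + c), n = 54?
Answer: -499 - 2*√4983 ≈ -640.18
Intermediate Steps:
p(c) = -6*c
b = I*√453 (b = √(-213 + (-6*5)*(5 + 3)) = √(-213 - 30*8) = √(-213 - 240) = √(-453) = I*√453 ≈ 21.284*I)
√(n - 98)*b - 499 = √(54 - 98)*(I*√453) - 499 = √(-44)*(I*√453) - 499 = (2*I*√11)*(I*√453) - 499 = -2*√4983 - 499 = -499 - 2*√4983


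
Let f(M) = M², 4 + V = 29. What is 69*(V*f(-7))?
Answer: 84525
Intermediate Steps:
V = 25 (V = -4 + 29 = 25)
69*(V*f(-7)) = 69*(25*(-7)²) = 69*(25*49) = 69*1225 = 84525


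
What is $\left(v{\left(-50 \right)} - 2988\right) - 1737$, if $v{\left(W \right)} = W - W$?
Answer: $-4725$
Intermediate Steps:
$v{\left(W \right)} = 0$
$\left(v{\left(-50 \right)} - 2988\right) - 1737 = \left(0 - 2988\right) - 1737 = -2988 - 1737 = -4725$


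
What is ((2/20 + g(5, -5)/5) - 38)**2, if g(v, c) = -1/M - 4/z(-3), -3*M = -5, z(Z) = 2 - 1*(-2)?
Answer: 3651921/2500 ≈ 1460.8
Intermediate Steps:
z(Z) = 4 (z(Z) = 2 + 2 = 4)
M = 5/3 (M = -1/3*(-5) = 5/3 ≈ 1.6667)
g(v, c) = -8/5 (g(v, c) = -1/5/3 - 4/4 = -1*3/5 - 4*1/4 = -3/5 - 1 = -8/5)
((2/20 + g(5, -5)/5) - 38)**2 = ((2/20 - 8/5/5) - 38)**2 = ((2*(1/20) - 8/5*1/5) - 38)**2 = ((1/10 - 8/25) - 38)**2 = (-11/50 - 38)**2 = (-1911/50)**2 = 3651921/2500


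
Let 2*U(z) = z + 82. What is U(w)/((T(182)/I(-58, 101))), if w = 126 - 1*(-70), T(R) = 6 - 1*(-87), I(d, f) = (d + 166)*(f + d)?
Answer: 215172/31 ≈ 6941.0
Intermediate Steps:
I(d, f) = (166 + d)*(d + f)
T(R) = 93 (T(R) = 6 + 87 = 93)
w = 196 (w = 126 + 70 = 196)
U(z) = 41 + z/2 (U(z) = (z + 82)/2 = (82 + z)/2 = 41 + z/2)
U(w)/((T(182)/I(-58, 101))) = (41 + (½)*196)/((93/((-58)² + 166*(-58) + 166*101 - 58*101))) = (41 + 98)/((93/(3364 - 9628 + 16766 - 5858))) = 139/((93/4644)) = 139/((93*(1/4644))) = 139/(31/1548) = 139*(1548/31) = 215172/31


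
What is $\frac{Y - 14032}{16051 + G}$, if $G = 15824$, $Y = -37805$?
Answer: $- \frac{17279}{10625} \approx -1.6263$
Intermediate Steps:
$\frac{Y - 14032}{16051 + G} = \frac{-37805 - 14032}{16051 + 15824} = - \frac{51837}{31875} = \left(-51837\right) \frac{1}{31875} = - \frac{17279}{10625}$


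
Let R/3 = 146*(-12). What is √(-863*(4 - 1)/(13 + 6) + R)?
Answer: I*√1946607/19 ≈ 73.432*I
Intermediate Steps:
R = -5256 (R = 3*(146*(-12)) = 3*(-1752) = -5256)
√(-863*(4 - 1)/(13 + 6) + R) = √(-863*(4 - 1)/(13 + 6) - 5256) = √(-2589/19 - 5256) = √(-102453/19) = I*√1946607/19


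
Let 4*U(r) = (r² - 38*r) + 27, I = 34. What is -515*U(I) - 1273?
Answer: 51043/4 ≈ 12761.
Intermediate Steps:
U(r) = 27/4 - 19*r/2 + r²/4 (U(r) = ((r² - 38*r) + 27)/4 = (27 + r² - 38*r)/4 = 27/4 - 19*r/2 + r²/4)
-515*U(I) - 1273 = -515*(27/4 - 19/2*34 + (¼)*34²) - 1273 = -515*(27/4 - 323 + (¼)*1156) - 1273 = -515*(27/4 - 323 + 289) - 1273 = -515*(-109/4) - 1273 = 56135/4 - 1273 = 51043/4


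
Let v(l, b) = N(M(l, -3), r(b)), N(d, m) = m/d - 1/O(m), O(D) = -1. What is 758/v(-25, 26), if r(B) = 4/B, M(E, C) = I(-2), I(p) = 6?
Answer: 14781/20 ≈ 739.05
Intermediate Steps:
M(E, C) = 6
N(d, m) = 1 + m/d (N(d, m) = m/d - 1/(-1) = m/d - 1*(-1) = m/d + 1 = 1 + m/d)
v(l, b) = 1 + 2/(3*b) (v(l, b) = (6 + 4/b)/6 = 1 + 2/(3*b))
758/v(-25, 26) = 758/(((2/3 + 26)/26)) = 758/(((1/26)*(80/3))) = 758/(40/39) = 758*(39/40) = 14781/20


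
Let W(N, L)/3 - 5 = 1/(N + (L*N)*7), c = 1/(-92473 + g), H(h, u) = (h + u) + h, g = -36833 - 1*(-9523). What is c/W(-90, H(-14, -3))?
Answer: -6480/11643027383 ≈ -5.5656e-7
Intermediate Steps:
g = -27310 (g = -36833 + 9523 = -27310)
H(h, u) = u + 2*h
c = -1/119783 (c = 1/(-92473 - 27310) = 1/(-119783) = -1/119783 ≈ -8.3484e-6)
W(N, L) = 15 + 3/(N + 7*L*N) (W(N, L) = 15 + 3/(N + (L*N)*7) = 15 + 3/(N + 7*L*N))
c/W(-90, H(-14, -3)) = -(-30*(1 + 7*(-3 + 2*(-14)))/(1 + 5*(-90) + 35*(-3 + 2*(-14))*(-90)))/119783 = -(-30*(1 + 7*(-3 - 28))/(1 - 450 + 35*(-3 - 28)*(-90)))/119783 = -(-30*(1 + 7*(-31))/(1 - 450 + 35*(-31)*(-90)))/119783 = -(-30*(1 - 217)/(1 - 450 + 97650))/119783 = -1/(119783*(3*(-1/90)*97201/(-216))) = -1/(119783*(3*(-1/90)*(-1/216)*97201)) = -1/(119783*97201/6480) = -1/119783*6480/97201 = -6480/11643027383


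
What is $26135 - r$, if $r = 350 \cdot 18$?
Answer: $19835$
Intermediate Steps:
$r = 6300$
$26135 - r = 26135 - 6300 = 19835$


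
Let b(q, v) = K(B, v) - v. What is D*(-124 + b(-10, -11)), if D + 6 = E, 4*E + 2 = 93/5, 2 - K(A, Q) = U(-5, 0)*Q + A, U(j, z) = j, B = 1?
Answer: 6179/20 ≈ 308.95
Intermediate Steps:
K(A, Q) = 2 - A + 5*Q (K(A, Q) = 2 - (-5*Q + A) = 2 - (A - 5*Q) = 2 + (-A + 5*Q) = 2 - A + 5*Q)
E = 83/20 (E = -1/2 + (93/5)/4 = -1/2 + (93*(1/5))/4 = -1/2 + (1/4)*(93/5) = -1/2 + 93/20 = 83/20 ≈ 4.1500)
b(q, v) = 1 + 4*v (b(q, v) = (2 - 1*1 + 5*v) - v = (2 - 1 + 5*v) - v = (1 + 5*v) - v = 1 + 4*v)
D = -37/20 (D = -6 + 83/20 = -37/20 ≈ -1.8500)
D*(-124 + b(-10, -11)) = -37*(-124 + (1 + 4*(-11)))/20 = -37*(-124 + (1 - 44))/20 = -37*(-124 - 43)/20 = -37/20*(-167) = 6179/20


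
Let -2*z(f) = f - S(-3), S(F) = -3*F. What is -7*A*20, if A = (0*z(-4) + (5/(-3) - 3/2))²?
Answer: -12635/9 ≈ -1403.9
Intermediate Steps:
z(f) = 9/2 - f/2 (z(f) = -(f - (-3)*(-3))/2 = -(f - 1*9)/2 = -(f - 9)/2 = -(-9 + f)/2 = 9/2 - f/2)
A = 361/36 (A = (0*(9/2 - ½*(-4)) + (5/(-3) - 3/2))² = (0*(9/2 + 2) + (5*(-⅓) - 3*½))² = (0*(13/2) + (-5/3 - 3/2))² = (0 - 19/6)² = (-19/6)² = 361/36 ≈ 10.028)
-7*A*20 = -7*361/36*20 = -2527/36*20 = -12635/9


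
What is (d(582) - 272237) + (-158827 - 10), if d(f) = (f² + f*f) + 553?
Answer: 246927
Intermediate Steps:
d(f) = 553 + 2*f² (d(f) = (f² + f²) + 553 = 2*f² + 553 = 553 + 2*f²)
(d(582) - 272237) + (-158827 - 10) = ((553 + 2*582²) - 272237) + (-158827 - 10) = ((553 + 2*338724) - 272237) - 158837 = ((553 + 677448) - 272237) - 158837 = (678001 - 272237) - 158837 = 405764 - 158837 = 246927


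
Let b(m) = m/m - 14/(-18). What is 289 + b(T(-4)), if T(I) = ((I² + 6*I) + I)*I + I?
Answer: 2617/9 ≈ 290.78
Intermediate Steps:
T(I) = I + I*(I² + 7*I) (T(I) = (I² + 7*I)*I + I = I*(I² + 7*I) + I = I + I*(I² + 7*I))
b(m) = 16/9 (b(m) = 1 - 14*(-1/18) = 1 + 7/9 = 16/9)
289 + b(T(-4)) = 289 + 16/9 = 2617/9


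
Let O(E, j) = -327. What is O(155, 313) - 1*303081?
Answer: -303408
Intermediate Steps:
O(155, 313) - 1*303081 = -327 - 1*303081 = -327 - 303081 = -303408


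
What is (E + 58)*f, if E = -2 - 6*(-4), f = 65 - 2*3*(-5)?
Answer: 7600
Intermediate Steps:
f = 95 (f = 65 - 6*(-5) = 65 - 1*(-30) = 65 + 30 = 95)
E = 22 (E = -2 + 24 = 22)
(E + 58)*f = (22 + 58)*95 = 80*95 = 7600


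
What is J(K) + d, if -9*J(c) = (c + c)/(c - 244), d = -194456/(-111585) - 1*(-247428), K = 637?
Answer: 32551491612214/131558715 ≈ 2.4743e+5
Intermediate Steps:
d = 27609447836/111585 (d = -194456*(-1/111585) + 247428 = 194456/111585 + 247428 = 27609447836/111585 ≈ 2.4743e+5)
J(c) = -2*c/(9*(-244 + c)) (J(c) = -(c + c)/(9*(c - 244)) = -2*c/(9*(-244 + c)))
J(K) + d = -2*637/(-2196 + 9*637) + 27609447836/111585 = -2*637/(-2196 + 5733) + 27609447836/111585 = -2*637/3537 + 27609447836/111585 = -2*637*1/3537 + 27609447836/111585 = -1274/3537 + 27609447836/111585 = 32551491612214/131558715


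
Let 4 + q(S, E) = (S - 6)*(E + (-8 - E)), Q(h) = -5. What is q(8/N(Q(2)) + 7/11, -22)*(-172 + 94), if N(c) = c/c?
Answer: 21528/11 ≈ 1957.1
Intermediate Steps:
N(c) = 1
q(S, E) = 44 - 8*S (q(S, E) = -4 + (S - 6)*(E + (-8 - E)) = -4 + (-6 + S)*(-8) = -4 + (48 - 8*S) = 44 - 8*S)
q(8/N(Q(2)) + 7/11, -22)*(-172 + 94) = (44 - 8*(8/1 + 7/11))*(-172 + 94) = (44 - 8*(8*1 + 7*(1/11)))*(-78) = (44 - 8*(8 + 7/11))*(-78) = (44 - 8*95/11)*(-78) = (44 - 760/11)*(-78) = -276/11*(-78) = 21528/11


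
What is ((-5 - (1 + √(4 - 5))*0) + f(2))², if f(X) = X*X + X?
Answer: 1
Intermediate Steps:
f(X) = X + X² (f(X) = X² + X = X + X²)
((-5 - (1 + √(4 - 5))*0) + f(2))² = ((-5 - (1 + √(4 - 5))*0) + 2*(1 + 2))² = ((-5 - (1 + √(-1))*0) + 2*3)² = ((-5 - (1 + I)*0) + 6)² = ((-5 - 1*0) + 6)² = ((-5 + 0) + 6)² = (-5 + 6)² = 1² = 1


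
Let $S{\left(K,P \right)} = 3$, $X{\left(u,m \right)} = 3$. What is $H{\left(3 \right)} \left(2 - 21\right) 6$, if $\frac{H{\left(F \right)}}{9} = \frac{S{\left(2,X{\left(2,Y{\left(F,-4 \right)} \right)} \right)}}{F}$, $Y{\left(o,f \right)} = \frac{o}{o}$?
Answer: $-1026$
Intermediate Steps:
$Y{\left(o,f \right)} = 1$
$H{\left(F \right)} = \frac{27}{F}$ ($H{\left(F \right)} = 9 \frac{3}{F} = \frac{27}{F}$)
$H{\left(3 \right)} \left(2 - 21\right) 6 = \frac{27}{3} \left(2 - 21\right) 6 = 27 \cdot \frac{1}{3} \left(-19\right) 6 = 9 \left(-19\right) 6 = \left(-171\right) 6 = -1026$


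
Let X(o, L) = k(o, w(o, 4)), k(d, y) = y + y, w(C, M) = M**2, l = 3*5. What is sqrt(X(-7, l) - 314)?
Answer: I*sqrt(282) ≈ 16.793*I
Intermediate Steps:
l = 15
k(d, y) = 2*y
X(o, L) = 32 (X(o, L) = 2*4**2 = 2*16 = 32)
sqrt(X(-7, l) - 314) = sqrt(32 - 314) = sqrt(-282) = I*sqrt(282)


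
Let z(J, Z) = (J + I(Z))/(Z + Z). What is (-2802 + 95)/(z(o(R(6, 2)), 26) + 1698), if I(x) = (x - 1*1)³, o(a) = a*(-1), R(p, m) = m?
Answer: -140764/103919 ≈ -1.3546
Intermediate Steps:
o(a) = -a
I(x) = (-1 + x)³ (I(x) = (x - 1)³ = (-1 + x)³)
z(J, Z) = (J + (-1 + Z)³)/(2*Z) (z(J, Z) = (J + (-1 + Z)³)/(Z + Z) = (J + (-1 + Z)³)/((2*Z)) = (J + (-1 + Z)³)*(1/(2*Z)) = (J + (-1 + Z)³)/(2*Z))
(-2802 + 95)/(z(o(R(6, 2)), 26) + 1698) = (-2802 + 95)/((½)*(-1*2 + (-1 + 26)³)/26 + 1698) = -2707/((½)*(1/26)*(-2 + 25³) + 1698) = -2707/((½)*(1/26)*(-2 + 15625) + 1698) = -2707/((½)*(1/26)*15623 + 1698) = -2707/(15623/52 + 1698) = -2707/103919/52 = -2707*52/103919 = -140764/103919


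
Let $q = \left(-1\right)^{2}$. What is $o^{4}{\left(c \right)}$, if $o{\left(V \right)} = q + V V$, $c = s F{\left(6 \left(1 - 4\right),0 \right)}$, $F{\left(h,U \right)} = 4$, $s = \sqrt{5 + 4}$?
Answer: $442050625$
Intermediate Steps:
$s = 3$ ($s = \sqrt{9} = 3$)
$q = 1$
$c = 12$ ($c = 3 \cdot 4 = 12$)
$o{\left(V \right)} = 1 + V^{2}$ ($o{\left(V \right)} = 1 + V V = 1 + V^{2}$)
$o^{4}{\left(c \right)} = \left(1 + 12^{2}\right)^{4} = \left(1 + 144\right)^{4} = 145^{4} = 442050625$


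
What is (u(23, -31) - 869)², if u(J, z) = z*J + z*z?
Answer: 385641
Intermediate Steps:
u(J, z) = z² + J*z (u(J, z) = J*z + z² = z² + J*z)
(u(23, -31) - 869)² = (-31*(23 - 31) - 869)² = (-31*(-8) - 869)² = (248 - 869)² = (-621)² = 385641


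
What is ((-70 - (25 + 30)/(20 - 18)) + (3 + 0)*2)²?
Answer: 33489/4 ≈ 8372.3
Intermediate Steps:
((-70 - (25 + 30)/(20 - 18)) + (3 + 0)*2)² = ((-70 - 55/2) + 3*2)² = ((-70 - 55/2) + 6)² = (-195/2 + 6)² = (-183/2)² = 33489/4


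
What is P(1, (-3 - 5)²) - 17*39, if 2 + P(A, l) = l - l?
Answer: -665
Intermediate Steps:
P(A, l) = -2 (P(A, l) = -2 + (l - l) = -2 + 0 = -2)
P(1, (-3 - 5)²) - 17*39 = -2 - 17*39 = -2 - 663 = -665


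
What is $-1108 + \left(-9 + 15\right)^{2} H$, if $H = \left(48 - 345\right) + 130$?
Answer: $-7120$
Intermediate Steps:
$H = -167$ ($H = -297 + 130 = -167$)
$-1108 + \left(-9 + 15\right)^{2} H = -1108 + \left(-9 + 15\right)^{2} \left(-167\right) = -1108 + 6^{2} \left(-167\right) = -1108 + 36 \left(-167\right) = -1108 - 6012 = -7120$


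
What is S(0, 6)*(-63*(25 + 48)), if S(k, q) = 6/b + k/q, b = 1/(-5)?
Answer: 137970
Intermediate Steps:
b = -⅕ ≈ -0.20000
S(k, q) = -30 + k/q (S(k, q) = 6/(-⅕) + k/q = 6*(-5) + k/q = -30 + k/q)
S(0, 6)*(-63*(25 + 48)) = (-30 + 0/6)*(-63*(25 + 48)) = (-30 + 0*(⅙))*(-63*73) = (-30 + 0)*(-4599) = -30*(-4599) = 137970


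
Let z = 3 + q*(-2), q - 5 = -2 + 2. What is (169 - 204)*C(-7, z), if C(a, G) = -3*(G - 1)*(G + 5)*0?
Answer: 0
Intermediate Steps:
q = 5 (q = 5 + (-2 + 2) = 5 + 0 = 5)
z = -7 (z = 3 + 5*(-2) = 3 - 10 = -7)
C(a, G) = 0 (C(a, G) = -3*(-1 + G)*(5 + G)*0 = 0)
(169 - 204)*C(-7, z) = (169 - 204)*0 = -35*0 = 0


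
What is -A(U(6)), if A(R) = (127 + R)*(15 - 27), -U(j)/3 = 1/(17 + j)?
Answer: 35016/23 ≈ 1522.4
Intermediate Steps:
U(j) = -3/(17 + j)
A(R) = -1524 - 12*R (A(R) = (127 + R)*(-12) = -1524 - 12*R)
-A(U(6)) = -(-1524 - (-36)/(17 + 6)) = -(-1524 - (-36)/23) = -(-1524 - 12*(-3/23)) = -(-1524 + 36/23) = -1*(-35016/23) = 35016/23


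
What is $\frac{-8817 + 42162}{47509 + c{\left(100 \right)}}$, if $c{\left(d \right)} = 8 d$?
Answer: $\frac{11115}{16103} \approx 0.69024$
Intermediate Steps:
$\frac{-8817 + 42162}{47509 + c{\left(100 \right)}} = \frac{-8817 + 42162}{47509 + 8 \cdot 100} = \frac{33345}{47509 + 800} = \frac{33345}{48309} = 33345 \cdot \frac{1}{48309} = \frac{11115}{16103}$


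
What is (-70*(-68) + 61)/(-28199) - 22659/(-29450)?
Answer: 496982691/830460550 ≈ 0.59844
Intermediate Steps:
(-70*(-68) + 61)/(-28199) - 22659/(-29450) = (4760 + 61)*(-1/28199) - 22659*(-1/29450) = 4821*(-1/28199) + 22659/29450 = -4821/28199 + 22659/29450 = 496982691/830460550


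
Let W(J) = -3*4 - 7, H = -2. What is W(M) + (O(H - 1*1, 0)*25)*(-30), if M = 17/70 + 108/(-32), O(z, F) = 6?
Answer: -4519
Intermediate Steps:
M = -877/280 (M = 17*(1/70) + 108*(-1/32) = 17/70 - 27/8 = -877/280 ≈ -3.1321)
W(J) = -19 (W(J) = -12 - 7 = -19)
W(M) + (O(H - 1*1, 0)*25)*(-30) = -19 + (6*25)*(-30) = -19 + 150*(-30) = -19 - 4500 = -4519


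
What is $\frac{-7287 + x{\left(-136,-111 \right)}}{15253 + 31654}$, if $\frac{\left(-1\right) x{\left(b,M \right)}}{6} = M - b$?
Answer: $- \frac{7437}{46907} \approx -0.15855$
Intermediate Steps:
$x{\left(b,M \right)} = - 6 M + 6 b$ ($x{\left(b,M \right)} = - 6 \left(M - b\right) = - 6 M + 6 b$)
$\frac{-7287 + x{\left(-136,-111 \right)}}{15253 + 31654} = \frac{-7287 + \left(\left(-6\right) \left(-111\right) + 6 \left(-136\right)\right)}{15253 + 31654} = \frac{-7287 + \left(666 - 816\right)}{46907} = \left(-7287 - 150\right) \frac{1}{46907} = \left(-7437\right) \frac{1}{46907} = - \frac{7437}{46907}$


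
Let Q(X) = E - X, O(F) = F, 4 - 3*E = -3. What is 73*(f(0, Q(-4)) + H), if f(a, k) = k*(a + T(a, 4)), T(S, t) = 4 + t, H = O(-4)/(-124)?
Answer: 344195/93 ≈ 3701.0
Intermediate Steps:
E = 7/3 (E = 4/3 - 1/3*(-3) = 4/3 + 1 = 7/3 ≈ 2.3333)
H = 1/31 (H = -4/(-124) = -4*(-1/124) = 1/31 ≈ 0.032258)
Q(X) = 7/3 - X
f(a, k) = k*(8 + a) (f(a, k) = k*(a + (4 + 4)) = k*(a + 8) = k*(8 + a))
73*(f(0, Q(-4)) + H) = 73*((7/3 - 1*(-4))*(8 + 0) + 1/31) = 73*((7/3 + 4)*8 + 1/31) = 73*((19/3)*8 + 1/31) = 73*(152/3 + 1/31) = 73*(4715/93) = 344195/93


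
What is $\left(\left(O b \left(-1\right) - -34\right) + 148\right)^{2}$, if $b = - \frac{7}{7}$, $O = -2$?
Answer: $32400$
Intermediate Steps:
$b = -1$ ($b = \left(-7\right) \frac{1}{7} = -1$)
$\left(\left(O b \left(-1\right) - -34\right) + 148\right)^{2} = \left(\left(- 2 \left(\left(-1\right) \left(-1\right)\right) - -34\right) + 148\right)^{2} = \left(\left(\left(-2\right) 1 + 34\right) + 148\right)^{2} = \left(\left(-2 + 34\right) + 148\right)^{2} = \left(32 + 148\right)^{2} = 180^{2} = 32400$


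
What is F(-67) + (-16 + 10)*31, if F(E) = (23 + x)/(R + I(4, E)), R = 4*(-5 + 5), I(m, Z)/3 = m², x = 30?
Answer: -8875/48 ≈ -184.90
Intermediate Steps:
I(m, Z) = 3*m²
R = 0 (R = 4*0 = 0)
F(E) = 53/48 (F(E) = (23 + 30)/(0 + 3*4²) = 53/(0 + 3*16) = 53/(0 + 48) = 53/48)
F(-67) + (-16 + 10)*31 = 53/48 + (-16 + 10)*31 = 53/48 - 6*31 = 53/48 - 186 = -8875/48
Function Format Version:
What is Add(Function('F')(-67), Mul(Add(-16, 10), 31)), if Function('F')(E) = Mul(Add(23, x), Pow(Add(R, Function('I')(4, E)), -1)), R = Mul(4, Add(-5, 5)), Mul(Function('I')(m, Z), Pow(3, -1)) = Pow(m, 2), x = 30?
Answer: Rational(-8875, 48) ≈ -184.90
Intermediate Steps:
Function('I')(m, Z) = Mul(3, Pow(m, 2))
R = 0 (R = Mul(4, 0) = 0)
Function('F')(E) = Rational(53, 48) (Function('F')(E) = Mul(Add(23, 30), Pow(Add(0, Mul(3, Pow(4, 2))), -1)) = Mul(53, Pow(Add(0, Mul(3, 16)), -1)) = Mul(53, Pow(Add(0, 48), -1)) = Mul(53, Pow(48, -1)) = Mul(53, Rational(1, 48)) = Rational(53, 48))
Add(Function('F')(-67), Mul(Add(-16, 10), 31)) = Add(Rational(53, 48), Mul(Add(-16, 10), 31)) = Add(Rational(53, 48), Mul(-6, 31)) = Add(Rational(53, 48), -186) = Rational(-8875, 48)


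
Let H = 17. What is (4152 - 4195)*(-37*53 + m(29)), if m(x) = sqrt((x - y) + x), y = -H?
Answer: 84323 - 215*sqrt(3) ≈ 83951.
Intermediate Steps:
y = -17 (y = -1*17 = -17)
m(x) = sqrt(17 + 2*x) (m(x) = sqrt((x - 1*(-17)) + x) = sqrt((x + 17) + x) = sqrt((17 + x) + x) = sqrt(17 + 2*x))
(4152 - 4195)*(-37*53 + m(29)) = (4152 - 4195)*(-37*53 + sqrt(17 + 2*29)) = -43*(-1961 + sqrt(17 + 58)) = -43*(-1961 + sqrt(75)) = -43*(-1961 + 5*sqrt(3)) = 84323 - 215*sqrt(3)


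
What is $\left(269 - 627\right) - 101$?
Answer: $-459$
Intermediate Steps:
$\left(269 - 627\right) - 101 = -358 - 101 = -459$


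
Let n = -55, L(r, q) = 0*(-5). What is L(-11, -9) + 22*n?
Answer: -1210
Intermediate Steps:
L(r, q) = 0
L(-11, -9) + 22*n = 0 + 22*(-55) = 0 - 1210 = -1210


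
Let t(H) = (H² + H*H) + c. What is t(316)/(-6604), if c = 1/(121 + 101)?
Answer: -44336065/1466088 ≈ -30.241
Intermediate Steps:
c = 1/222 ≈ 0.0045045
t(H) = 1/222 + 2*H² (t(H) = (H² + H*H) + 1/222 = (H² + H²) + 1/222 = 2*H² + 1/222 = 1/222 + 2*H²)
t(316)/(-6604) = (1/222 + 2*316²)/(-6604) = (1/222 + 2*99856)*(-1/6604) = (1/222 + 199712)*(-1/6604) = (44336065/222)*(-1/6604) = -44336065/1466088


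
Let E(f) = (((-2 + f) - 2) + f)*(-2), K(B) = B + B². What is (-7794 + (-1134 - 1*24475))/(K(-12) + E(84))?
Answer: 33403/196 ≈ 170.42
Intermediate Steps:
E(f) = 8 - 4*f (E(f) = ((-4 + f) + f)*(-2) = (-4 + 2*f)*(-2) = 8 - 4*f)
(-7794 + (-1134 - 1*24475))/(K(-12) + E(84)) = (-7794 + (-1134 - 1*24475))/(-12*(1 - 12) + (8 - 4*84)) = (-7794 + (-1134 - 24475))/(-12*(-11) + (8 - 336)) = (-7794 - 25609)/(132 - 328) = -33403/(-196) = -33403*(-1/196) = 33403/196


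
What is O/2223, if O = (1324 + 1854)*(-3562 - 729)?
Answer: -13636798/2223 ≈ -6134.4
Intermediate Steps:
O = -13636798 (O = 3178*(-4291) = -13636798)
O/2223 = -13636798/2223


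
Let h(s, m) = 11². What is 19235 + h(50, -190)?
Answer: 19356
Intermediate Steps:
h(s, m) = 121
19235 + h(50, -190) = 19235 + 121 = 19356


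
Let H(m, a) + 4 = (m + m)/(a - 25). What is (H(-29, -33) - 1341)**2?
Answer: 1806336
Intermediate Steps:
H(m, a) = -4 + 2*m/(-25 + a) (H(m, a) = -4 + (m + m)/(a - 25) = -4 + (2*m)/(-25 + a) = -4 + 2*m/(-25 + a))
(H(-29, -33) - 1341)**2 = (2*(50 - 29 - 2*(-33))/(-25 - 33) - 1341)**2 = (2*(50 - 29 + 66)/(-58) - 1341)**2 = (2*(-1/58)*87 - 1341)**2 = (-3 - 1341)**2 = (-1344)**2 = 1806336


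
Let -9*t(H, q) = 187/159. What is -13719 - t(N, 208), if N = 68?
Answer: -19631702/1431 ≈ -13719.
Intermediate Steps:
t(H, q) = -187/1431 (t(H, q) = -187/(9*159) = -⅑*187/159 = -187/1431)
-13719 - t(N, 208) = -13719 - 1*(-187/1431) = -13719 + 187/1431 = -19631702/1431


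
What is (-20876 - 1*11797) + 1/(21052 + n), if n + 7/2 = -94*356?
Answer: -811303265/24831 ≈ -32673.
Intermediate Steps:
n = -66935/2 (n = -7/2 - 94*356 = -7/2 - 33464 = -66935/2 ≈ -33468.)
(-20876 - 1*11797) + 1/(21052 + n) = (-20876 - 1*11797) + 1/(21052 - 66935/2) = (-20876 - 11797) + 1/(-24831/2) = -32673 - 2/24831 = -811303265/24831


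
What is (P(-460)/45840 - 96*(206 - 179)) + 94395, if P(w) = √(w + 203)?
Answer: 91803 + I*√257/45840 ≈ 91803.0 + 0.00034972*I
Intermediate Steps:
P(w) = √(203 + w)
(P(-460)/45840 - 96*(206 - 179)) + 94395 = (√(203 - 460)/45840 - 96*(206 - 179)) + 94395 = (√(-257)*(1/45840) - 96*27) + 94395 = ((I*√257)*(1/45840) - 2592) + 94395 = (I*√257/45840 - 2592) + 94395 = (-2592 + I*√257/45840) + 94395 = 91803 + I*√257/45840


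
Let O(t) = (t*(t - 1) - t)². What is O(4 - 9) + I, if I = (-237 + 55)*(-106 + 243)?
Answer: -23709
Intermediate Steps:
O(t) = (-t + t*(-1 + t))² (O(t) = (t*(-1 + t) - t)² = (-t + t*(-1 + t))²)
I = -24934 (I = -182*137 = -24934)
O(4 - 9) + I = (4 - 9)²*(-2 + (4 - 9))² - 24934 = (-5)²*(-2 - 5)² - 24934 = 25*(-7)² - 24934 = 25*49 - 24934 = 1225 - 24934 = -23709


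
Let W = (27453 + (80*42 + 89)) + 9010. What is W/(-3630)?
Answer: -6652/605 ≈ -10.995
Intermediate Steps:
W = 39912 (W = (27453 + (3360 + 89)) + 9010 = (27453 + 3449) + 9010 = 30902 + 9010 = 39912)
W/(-3630) = 39912/(-3630) = 39912*(-1/3630) = -6652/605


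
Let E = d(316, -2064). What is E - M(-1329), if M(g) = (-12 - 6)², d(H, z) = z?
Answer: -2388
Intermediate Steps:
E = -2064
M(g) = 324 (M(g) = (-18)² = 324)
E - M(-1329) = -2064 - 1*324 = -2064 - 324 = -2388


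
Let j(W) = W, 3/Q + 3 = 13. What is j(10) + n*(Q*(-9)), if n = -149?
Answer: 4123/10 ≈ 412.30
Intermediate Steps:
Q = 3/10 (Q = 3/(-3 + 13) = 3/10 ≈ 0.30000)
j(10) + n*(Q*(-9)) = 10 - 447*(-9)/10 = 10 - 149*(-27/10) = 10 + 4023/10 = 4123/10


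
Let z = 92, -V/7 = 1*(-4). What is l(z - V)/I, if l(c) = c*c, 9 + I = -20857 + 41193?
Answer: 4096/20327 ≈ 0.20151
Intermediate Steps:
V = 28 (V = -7*(-4) = 28)
I = 20327 (I = -9 + (-20857 + 41193) = -9 + 20336 = 20327)
l(c) = c**2
l(z - V)/I = (92 - 1*28)**2/20327 = (92 - 28)**2*(1/20327) = 64**2*(1/20327) = 4096*(1/20327) = 4096/20327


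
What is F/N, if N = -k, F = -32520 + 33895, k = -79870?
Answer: 275/15974 ≈ 0.017215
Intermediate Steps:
F = 1375
N = 79870 (N = -1*(-79870) = 79870)
F/N = 1375/79870 = 1375*(1/79870) = 275/15974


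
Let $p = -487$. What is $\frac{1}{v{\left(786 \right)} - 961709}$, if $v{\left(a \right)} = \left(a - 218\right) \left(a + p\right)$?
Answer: $- \frac{1}{791877} \approx -1.2628 \cdot 10^{-6}$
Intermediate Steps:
$v{\left(a \right)} = \left(-487 + a\right) \left(-218 + a\right)$ ($v{\left(a \right)} = \left(a - 218\right) \left(a - 487\right) = \left(-218 + a\right) \left(-487 + a\right) = \left(-487 + a\right) \left(-218 + a\right)$)
$\frac{1}{v{\left(786 \right)} - 961709} = \frac{1}{\left(106166 + 786^{2} - 554130\right) - 961709} = \frac{1}{\left(106166 + 617796 - 554130\right) - 961709} = \frac{1}{169832 - 961709} = \frac{1}{-791877} = - \frac{1}{791877}$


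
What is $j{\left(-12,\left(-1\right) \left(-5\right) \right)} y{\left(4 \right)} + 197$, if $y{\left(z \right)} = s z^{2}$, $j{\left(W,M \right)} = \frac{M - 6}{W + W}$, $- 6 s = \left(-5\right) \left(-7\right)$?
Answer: $\frac{1738}{9} \approx 193.11$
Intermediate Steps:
$s = - \frac{35}{6}$ ($s = - \frac{\left(-5\right) \left(-7\right)}{6} = \left(- \frac{1}{6}\right) 35 = - \frac{35}{6} \approx -5.8333$)
$j{\left(W,M \right)} = \frac{-6 + M}{2 W}$
$y{\left(z \right)} = - \frac{35 z^{2}}{6}$
$j{\left(-12,\left(-1\right) \left(-5\right) \right)} y{\left(4 \right)} + 197 = \frac{-6 - -5}{2 \left(-12\right)} \left(- \frac{35 \cdot 4^{2}}{6}\right) + 197 = \frac{1}{2} \left(- \frac{1}{12}\right) \left(-6 + 5\right) \left(\left(- \frac{35}{6}\right) 16\right) + 197 = \frac{1}{2} \left(- \frac{1}{12}\right) \left(-1\right) \left(- \frac{280}{3}\right) + 197 = \frac{1}{24} \left(- \frac{280}{3}\right) + 197 = - \frac{35}{9} + 197 = \frac{1738}{9}$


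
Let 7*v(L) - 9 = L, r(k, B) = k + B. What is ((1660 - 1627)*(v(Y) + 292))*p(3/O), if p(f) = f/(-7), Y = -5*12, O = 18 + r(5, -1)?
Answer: -17937/98 ≈ -183.03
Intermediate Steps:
r(k, B) = B + k
O = 22 (O = 18 + (-1 + 5) = 18 + 4 = 22)
Y = -60
v(L) = 9/7 + L/7
p(f) = -f/7 (p(f) = f*(-⅐) = -f/7)
((1660 - 1627)*(v(Y) + 292))*p(3/O) = ((1660 - 1627)*((9/7 + (⅐)*(-60)) + 292))*(-3/(7*22)) = (33*((9/7 - 60/7) + 292))*(-3/(7*22)) = (33*(-51/7 + 292))*(-⅐*3/22) = (33*(1993/7))*(-3/154) = (65769/7)*(-3/154) = -17937/98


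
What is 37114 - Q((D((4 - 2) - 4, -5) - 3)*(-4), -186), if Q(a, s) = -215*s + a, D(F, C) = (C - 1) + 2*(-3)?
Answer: -2936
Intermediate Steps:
D(F, C) = -7 + C (D(F, C) = (-1 + C) - 6 = -7 + C)
Q(a, s) = a - 215*s
37114 - Q((D((4 - 2) - 4, -5) - 3)*(-4), -186) = 37114 - (((-7 - 5) - 3)*(-4) - 215*(-186)) = 37114 - ((-12 - 3)*(-4) + 39990) = 37114 - (-15*(-4) + 39990) = 37114 - (60 + 39990) = 37114 - 1*40050 = 37114 - 40050 = -2936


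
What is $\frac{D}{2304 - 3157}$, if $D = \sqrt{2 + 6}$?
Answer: $- \frac{2 \sqrt{2}}{853} \approx -0.0033159$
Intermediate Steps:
$D = 2 \sqrt{2}$ ($D = \sqrt{8} = 2 \sqrt{2} \approx 2.8284$)
$\frac{D}{2304 - 3157} = \frac{2 \sqrt{2}}{2304 - 3157} = \frac{2 \sqrt{2}}{-853} = 2 \sqrt{2} \left(- \frac{1}{853}\right) = - \frac{2 \sqrt{2}}{853}$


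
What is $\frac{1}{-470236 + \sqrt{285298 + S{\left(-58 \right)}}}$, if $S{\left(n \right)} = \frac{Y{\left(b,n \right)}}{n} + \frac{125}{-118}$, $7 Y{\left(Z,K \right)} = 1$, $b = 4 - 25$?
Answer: $- \frac{5632016572}{2648373527749563} - \frac{\sqrt{40925426115133}}{2648373527749563} \approx -2.129 \cdot 10^{-6}$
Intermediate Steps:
$b = -21$ ($b = 4 - 25 = -21$)
$Y{\left(Z,K \right)} = \frac{1}{7}$ ($Y{\left(Z,K \right)} = \frac{1}{7} \cdot 1 = \frac{1}{7}$)
$S{\left(n \right)} = - \frac{125}{118} + \frac{1}{7 n}$ ($S{\left(n \right)} = \frac{1}{7 n} + \frac{125}{-118} = \frac{1}{7 n} + 125 \left(- \frac{1}{118}\right) = \frac{1}{7 n} - \frac{125}{118} = - \frac{125}{118} + \frac{1}{7 n}$)
$\frac{1}{-470236 + \sqrt{285298 + S{\left(-58 \right)}}} = \frac{1}{-470236 + \sqrt{285298 + \frac{118 - -50750}{826 \left(-58\right)}}} = \frac{1}{-470236 + \sqrt{285298 + \frac{1}{826} \left(- \frac{1}{58}\right) \left(118 + 50750\right)}} = \frac{1}{-470236 + \sqrt{285298 + \frac{1}{826} \left(- \frac{1}{58}\right) 50868}} = \frac{1}{-470236 + \sqrt{285298 - \frac{12717}{11977}}} = \frac{1}{-470236 + \sqrt{\frac{3417001429}{11977}}} = \frac{1}{-470236 + \frac{\sqrt{40925426115133}}{11977}}$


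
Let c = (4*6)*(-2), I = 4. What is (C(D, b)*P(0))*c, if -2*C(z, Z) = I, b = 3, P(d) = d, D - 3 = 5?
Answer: 0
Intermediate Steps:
D = 8 (D = 3 + 5 = 8)
C(z, Z) = -2 (C(z, Z) = -½*4 = -2)
c = -48 (c = 24*(-2) = -48)
(C(D, b)*P(0))*c = -2*0*(-48) = 0*(-48) = 0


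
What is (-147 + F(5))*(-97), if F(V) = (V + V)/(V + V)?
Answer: 14162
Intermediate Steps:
F(V) = 1 (F(V) = (2*V)/((2*V)) = (2*V)*(1/(2*V)) = 1)
(-147 + F(5))*(-97) = (-147 + 1)*(-97) = -146*(-97) = 14162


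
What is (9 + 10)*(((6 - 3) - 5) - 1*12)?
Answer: -266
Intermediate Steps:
(9 + 10)*(((6 - 3) - 5) - 1*12) = 19*((3 - 5) - 12) = 19*(-2 - 12) = 19*(-14) = -266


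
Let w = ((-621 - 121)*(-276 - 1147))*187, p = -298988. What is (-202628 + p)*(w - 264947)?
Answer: -98909643603920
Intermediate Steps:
w = 197446942 (w = -742*(-1423)*187 = 1055866*187 = 197446942)
(-202628 + p)*(w - 264947) = (-202628 - 298988)*(197446942 - 264947) = -501616*197181995 = -98909643603920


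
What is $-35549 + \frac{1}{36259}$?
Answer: $- \frac{1288971190}{36259} \approx -35549.0$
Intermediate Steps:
$-35549 + \frac{1}{36259} = - \frac{1288971190}{36259}$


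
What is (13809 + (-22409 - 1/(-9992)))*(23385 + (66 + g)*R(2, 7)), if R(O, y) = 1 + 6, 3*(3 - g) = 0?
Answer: -512751464433/2498 ≈ -2.0526e+8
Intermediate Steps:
g = 3 (g = 3 - ⅓*0 = 3 + 0 = 3)
R(O, y) = 7
(13809 + (-22409 - 1/(-9992)))*(23385 + (66 + g)*R(2, 7)) = (13809 + (-22409 - 1/(-9992)))*(23385 + (66 + 3)*7) = (13809 + (-22409 - 1*(-1/9992)))*(23385 + 69*7) = (13809 + (-22409 + 1/9992))*(23385 + 483) = (13809 - 223910727/9992)*23868 = -85931199/9992*23868 = -512751464433/2498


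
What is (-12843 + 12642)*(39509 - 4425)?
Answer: -7051884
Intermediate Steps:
(-12843 + 12642)*(39509 - 4425) = -201*35084 = -7051884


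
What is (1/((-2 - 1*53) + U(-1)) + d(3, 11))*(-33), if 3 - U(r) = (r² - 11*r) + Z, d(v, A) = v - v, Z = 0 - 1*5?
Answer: 33/59 ≈ 0.55932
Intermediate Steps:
Z = -5 (Z = 0 - 5 = -5)
d(v, A) = 0
U(r) = 8 - r² + 11*r (U(r) = 3 - ((r² - 11*r) - 5) = 3 - (-5 + r² - 11*r) = 3 + (5 - r² + 11*r) = 8 - r² + 11*r)
(1/((-2 - 1*53) + U(-1)) + d(3, 11))*(-33) = (1/((-2 - 1*53) + (8 - 1*(-1)² + 11*(-1))) + 0)*(-33) = (1/((-2 - 53) + (8 - 1*1 - 11)) + 0)*(-33) = (1/(-55 + (8 - 1 - 11)) + 0)*(-33) = (1/(-55 - 4) + 0)*(-33) = (1/(-59) + 0)*(-33) = (-1/59 + 0)*(-33) = -1/59*(-33) = 33/59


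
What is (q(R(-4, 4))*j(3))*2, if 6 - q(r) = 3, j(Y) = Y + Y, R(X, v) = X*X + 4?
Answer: 36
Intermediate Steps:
R(X, v) = 4 + X² (R(X, v) = X² + 4 = 4 + X²)
j(Y) = 2*Y
q(r) = 3 (q(r) = 6 - 1*3 = 6 - 3 = 3)
(q(R(-4, 4))*j(3))*2 = (3*(2*3))*2 = (3*6)*2 = 18*2 = 36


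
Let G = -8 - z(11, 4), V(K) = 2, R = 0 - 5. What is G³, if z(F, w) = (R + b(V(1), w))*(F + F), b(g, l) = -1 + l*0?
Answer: 1906624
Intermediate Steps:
R = -5
b(g, l) = -1 (b(g, l) = -1 + 0 = -1)
z(F, w) = -12*F (z(F, w) = (-5 - 1)*(F + F) = -12*F)
G = 124 (G = -8 - (-12)*11 = -8 - 1*(-132) = -8 + 132 = 124)
G³ = 124³ = 1906624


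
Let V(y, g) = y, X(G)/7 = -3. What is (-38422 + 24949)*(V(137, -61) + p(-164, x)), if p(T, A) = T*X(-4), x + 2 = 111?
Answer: -48246813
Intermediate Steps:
x = 109 (x = -2 + 111 = 109)
X(G) = -21 (X(G) = 7*(-3) = -21)
p(T, A) = -21*T (p(T, A) = T*(-21) = -21*T)
(-38422 + 24949)*(V(137, -61) + p(-164, x)) = (-38422 + 24949)*(137 - 21*(-164)) = -13473*(137 + 3444) = -13473*3581 = -48246813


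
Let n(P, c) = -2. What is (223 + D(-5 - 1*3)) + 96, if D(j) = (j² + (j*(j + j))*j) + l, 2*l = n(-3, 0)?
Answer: -642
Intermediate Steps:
l = -1 (l = (½)*(-2) = -1)
D(j) = -1 + j² + 2*j³ (D(j) = (j² + (j*(j + j))*j) - 1 = (j² + (j*(2*j))*j) - 1 = (j² + (2*j²)*j) - 1 = (j² + 2*j³) - 1 = -1 + j² + 2*j³)
(223 + D(-5 - 1*3)) + 96 = (223 + (-1 + (-5 - 1*3)² + 2*(-5 - 1*3)³)) + 96 = (223 + (-1 + (-5 - 3)² + 2*(-5 - 3)³)) + 96 = (223 + (-1 + (-8)² + 2*(-8)³)) + 96 = (223 + (-1 + 64 + 2*(-512))) + 96 = (223 + (-1 + 64 - 1024)) + 96 = (223 - 961) + 96 = -738 + 96 = -642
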